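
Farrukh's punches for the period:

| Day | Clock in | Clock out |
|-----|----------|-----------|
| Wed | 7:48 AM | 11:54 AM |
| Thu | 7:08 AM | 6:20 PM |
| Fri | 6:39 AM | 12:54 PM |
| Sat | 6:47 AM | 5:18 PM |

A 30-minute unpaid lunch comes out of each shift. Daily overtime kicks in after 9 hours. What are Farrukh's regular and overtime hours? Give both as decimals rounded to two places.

Regular 27.35 hours, overtime 2.72 hours

Wed: 7:48 AM–11:54 AM = 4 h 6 min; less 30 min break → 3 h 36 min
Thu: 7:08 AM–6:20 PM = 11 h 12 min; less 30 min break → 10 h 42 min
Fri: 6:39 AM–12:54 PM = 6 h 15 min; less 30 min break → 5 h 45 min
Sat: 6:47 AM–5:18 PM = 10 h 31 min; less 30 min break → 10 h 1 min
Wed reg 3 h 36 min / OT 0 h 0 min; Thu reg 9 h 0 min / OT 1 h 42 min; Fri reg 5 h 45 min / OT 0 h 0 min; Sat reg 9 h 0 min / OT 1 h 1 min.
Totals: regular 27 h 21 min, overtime 2 h 43 min.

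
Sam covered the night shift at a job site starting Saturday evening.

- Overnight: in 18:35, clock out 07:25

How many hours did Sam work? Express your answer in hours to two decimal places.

12.83 hours

Overnight: 18:35 → midnight = 5 h 25 min; midnight → 07:25 = 7 h 25 min; span 12 h 50 min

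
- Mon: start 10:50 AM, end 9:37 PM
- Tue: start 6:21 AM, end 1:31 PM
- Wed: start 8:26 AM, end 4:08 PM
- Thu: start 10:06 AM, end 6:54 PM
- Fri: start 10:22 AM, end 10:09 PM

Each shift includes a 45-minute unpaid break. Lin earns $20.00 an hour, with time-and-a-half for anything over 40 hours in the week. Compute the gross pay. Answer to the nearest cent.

Mon: 10:50 AM–9:37 PM = 10 h 47 min; less 45 min break → 10 h 2 min
Tue: 6:21 AM–1:31 PM = 7 h 10 min; less 45 min break → 6 h 25 min
Wed: 8:26 AM–4:08 PM = 7 h 42 min; less 45 min break → 6 h 57 min
Thu: 10:06 AM–6:54 PM = 8 h 48 min; less 45 min break → 8 h 3 min
Fri: 10:22 AM–10:09 PM = 11 h 47 min; less 45 min break → 11 h 2 min
Total worked: 42 h 29 min = 2549 min.
Regular 40 h 0 min = 2400 min at $20.00/h; overtime 2 h 29 min = 149 min at $30.00/h.
Pay = (2400 × $20.00 + 149 × $30.00) ÷ 60 = $874.50.

$874.50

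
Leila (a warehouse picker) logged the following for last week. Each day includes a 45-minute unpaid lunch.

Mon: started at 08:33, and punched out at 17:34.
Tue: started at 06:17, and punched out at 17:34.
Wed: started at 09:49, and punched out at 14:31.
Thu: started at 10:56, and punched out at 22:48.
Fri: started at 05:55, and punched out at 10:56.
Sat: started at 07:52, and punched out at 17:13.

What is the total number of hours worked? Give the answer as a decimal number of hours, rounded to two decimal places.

Mon: 08:33–17:34 = 9 h 1 min; less 45 min break → 8 h 16 min
Tue: 06:17–17:34 = 11 h 17 min; less 45 min break → 10 h 32 min
Wed: 09:49–14:31 = 4 h 42 min; less 45 min break → 3 h 57 min
Thu: 10:56–22:48 = 11 h 52 min; less 45 min break → 11 h 7 min
Fri: 05:55–10:56 = 5 h 1 min; less 45 min break → 4 h 16 min
Sat: 07:52–17:13 = 9 h 21 min; less 45 min break → 8 h 36 min
Total: 8 h 16 min + 10 h 32 min + 3 h 57 min + 11 h 7 min + 4 h 16 min + 8 h 36 min = 46 h 44 min.

46.73 hours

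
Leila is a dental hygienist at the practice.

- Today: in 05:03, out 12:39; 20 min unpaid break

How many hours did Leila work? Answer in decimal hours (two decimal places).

Today: 05:03–12:39 = 7 h 36 min; less 20 min break → 7 h 16 min

7.27 hours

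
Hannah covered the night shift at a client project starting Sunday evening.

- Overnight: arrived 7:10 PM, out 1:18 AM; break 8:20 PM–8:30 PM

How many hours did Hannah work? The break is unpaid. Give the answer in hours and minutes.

Overnight: 7:10 PM → midnight = 4 h 50 min; midnight → 1:18 AM = 1 h 18 min; span 6 h 8 min; less 10 min break → 5 h 58 min

5 h 58 min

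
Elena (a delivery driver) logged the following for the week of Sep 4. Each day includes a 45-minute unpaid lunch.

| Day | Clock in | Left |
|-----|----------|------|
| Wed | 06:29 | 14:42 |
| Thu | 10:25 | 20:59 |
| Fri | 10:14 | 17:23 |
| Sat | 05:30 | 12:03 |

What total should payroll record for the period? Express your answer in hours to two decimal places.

29.48 hours

Wed: 06:29–14:42 = 8 h 13 min; less 45 min break → 7 h 28 min
Thu: 10:25–20:59 = 10 h 34 min; less 45 min break → 9 h 49 min
Fri: 10:14–17:23 = 7 h 9 min; less 45 min break → 6 h 24 min
Sat: 05:30–12:03 = 6 h 33 min; less 45 min break → 5 h 48 min
Total: 7 h 28 min + 9 h 49 min + 6 h 24 min + 5 h 48 min = 29 h 29 min.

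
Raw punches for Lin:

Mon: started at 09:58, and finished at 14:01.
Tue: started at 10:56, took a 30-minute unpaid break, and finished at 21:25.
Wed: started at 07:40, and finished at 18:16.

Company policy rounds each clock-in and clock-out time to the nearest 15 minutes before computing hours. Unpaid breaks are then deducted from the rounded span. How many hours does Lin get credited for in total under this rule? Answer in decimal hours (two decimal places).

24.50 hours

Mon: in 09:58→10:00, out 14:01→14:00; 4 h 0 min
Tue: in 10:56→11:00, out 21:25→21:30; 10 h 30 min − 30 min = 10 h 0 min
Wed: in 07:40→07:45, out 18:16→18:15; 10 h 30 min
Total credited: 24 h 30 min.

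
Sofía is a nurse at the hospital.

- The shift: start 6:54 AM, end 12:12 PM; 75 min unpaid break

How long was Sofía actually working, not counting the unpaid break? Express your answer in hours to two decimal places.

4.05 hours

The shift: 6:54 AM–12:12 PM = 5 h 18 min; less 75 min break → 4 h 3 min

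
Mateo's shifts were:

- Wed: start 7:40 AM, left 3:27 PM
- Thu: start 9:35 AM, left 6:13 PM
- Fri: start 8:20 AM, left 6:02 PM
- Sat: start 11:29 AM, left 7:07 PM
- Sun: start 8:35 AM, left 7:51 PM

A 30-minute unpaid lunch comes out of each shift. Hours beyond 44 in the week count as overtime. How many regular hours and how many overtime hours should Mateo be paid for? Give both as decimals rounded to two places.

Regular 42.52 hours, overtime 0.00 hours

Wed: 7:40 AM–3:27 PM = 7 h 47 min; less 30 min break → 7 h 17 min
Thu: 9:35 AM–6:13 PM = 8 h 38 min; less 30 min break → 8 h 8 min
Fri: 8:20 AM–6:02 PM = 9 h 42 min; less 30 min break → 9 h 12 min
Sat: 11:29 AM–7:07 PM = 7 h 38 min; less 30 min break → 7 h 8 min
Sun: 8:35 AM–7:51 PM = 11 h 16 min; less 30 min break → 10 h 46 min
Total worked: 42 h 31 min = 42.52 h.
Threshold 44 h → overtime 0 h 0 min, regular 42 h 31 min.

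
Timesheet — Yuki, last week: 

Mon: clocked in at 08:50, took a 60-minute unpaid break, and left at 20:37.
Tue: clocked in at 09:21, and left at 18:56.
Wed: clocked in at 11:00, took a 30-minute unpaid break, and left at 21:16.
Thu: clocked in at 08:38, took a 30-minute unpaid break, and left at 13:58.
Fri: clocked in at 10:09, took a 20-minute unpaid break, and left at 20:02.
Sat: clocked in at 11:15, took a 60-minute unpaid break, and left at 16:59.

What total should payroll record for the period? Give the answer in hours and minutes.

49 h 15 min

Mon: 08:50–20:37 = 11 h 47 min; less 60 min break → 10 h 47 min
Tue: 09:21–18:56 = 9 h 35 min
Wed: 11:00–21:16 = 10 h 16 min; less 30 min break → 9 h 46 min
Thu: 08:38–13:58 = 5 h 20 min; less 30 min break → 4 h 50 min
Fri: 10:09–20:02 = 9 h 53 min; less 20 min break → 9 h 33 min
Sat: 11:15–16:59 = 5 h 44 min; less 60 min break → 4 h 44 min
Total: 10 h 47 min + 9 h 35 min + 9 h 46 min + 4 h 50 min + 9 h 33 min + 4 h 44 min = 49 h 15 min.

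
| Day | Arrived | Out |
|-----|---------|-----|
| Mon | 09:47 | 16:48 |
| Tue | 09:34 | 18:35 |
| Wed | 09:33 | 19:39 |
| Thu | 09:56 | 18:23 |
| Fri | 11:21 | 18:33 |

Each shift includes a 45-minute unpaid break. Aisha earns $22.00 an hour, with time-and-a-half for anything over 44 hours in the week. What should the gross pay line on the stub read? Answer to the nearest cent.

Mon: 09:47–16:48 = 7 h 1 min; less 45 min break → 6 h 16 min
Tue: 09:34–18:35 = 9 h 1 min; less 45 min break → 8 h 16 min
Wed: 09:33–19:39 = 10 h 6 min; less 45 min break → 9 h 21 min
Thu: 09:56–18:23 = 8 h 27 min; less 45 min break → 7 h 42 min
Fri: 11:21–18:33 = 7 h 12 min; less 45 min break → 6 h 27 min
Total worked: 38 h 2 min = 2282 min.
Regular 38 h 2 min = 2282 min at $22.00/h; overtime 0 h 0 min = 0 min at $33.00/h.
Pay = (2282 × $22.00 + 0 × $33.00) ÷ 60 = $836.73.

$836.73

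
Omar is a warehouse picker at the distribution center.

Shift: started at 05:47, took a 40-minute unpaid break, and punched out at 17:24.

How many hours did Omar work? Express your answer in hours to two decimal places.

10.95 hours

Shift: 05:47–17:24 = 11 h 37 min; less 40 min break → 10 h 57 min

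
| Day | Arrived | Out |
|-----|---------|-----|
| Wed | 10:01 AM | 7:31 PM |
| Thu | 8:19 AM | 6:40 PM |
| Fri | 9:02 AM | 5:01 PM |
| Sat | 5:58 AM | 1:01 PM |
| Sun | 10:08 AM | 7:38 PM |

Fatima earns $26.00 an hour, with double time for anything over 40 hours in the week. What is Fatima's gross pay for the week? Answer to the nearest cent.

Wed: 10:01 AM–7:31 PM = 9 h 30 min
Thu: 8:19 AM–6:40 PM = 10 h 21 min
Fri: 9:02 AM–5:01 PM = 7 h 59 min
Sat: 5:58 AM–1:01 PM = 7 h 3 min
Sun: 10:08 AM–7:38 PM = 9 h 30 min
Total worked: 44 h 23 min = 2663 min.
Regular 40 h 0 min = 2400 min at $26.00/h; overtime 4 h 23 min = 263 min at $52.00/h.
Pay = (2400 × $26.00 + 263 × $52.00) ÷ 60 = $1267.93.

$1267.93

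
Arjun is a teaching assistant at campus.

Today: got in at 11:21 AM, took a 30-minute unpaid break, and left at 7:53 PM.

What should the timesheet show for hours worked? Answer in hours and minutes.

8 h 2 min

Today: 11:21 AM–7:53 PM = 8 h 32 min; less 30 min break → 8 h 2 min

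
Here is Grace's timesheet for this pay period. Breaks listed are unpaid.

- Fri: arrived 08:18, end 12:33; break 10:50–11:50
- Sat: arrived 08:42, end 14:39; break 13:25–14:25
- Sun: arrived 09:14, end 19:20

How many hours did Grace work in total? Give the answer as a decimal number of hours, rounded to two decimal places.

18.30 hours

Fri: 08:18–12:33 = 4 h 15 min; less 60 min break → 3 h 15 min
Sat: 08:42–14:39 = 5 h 57 min; less 60 min break → 4 h 57 min
Sun: 09:14–19:20 = 10 h 6 min
Total: 3 h 15 min + 4 h 57 min + 10 h 6 min = 18 h 18 min.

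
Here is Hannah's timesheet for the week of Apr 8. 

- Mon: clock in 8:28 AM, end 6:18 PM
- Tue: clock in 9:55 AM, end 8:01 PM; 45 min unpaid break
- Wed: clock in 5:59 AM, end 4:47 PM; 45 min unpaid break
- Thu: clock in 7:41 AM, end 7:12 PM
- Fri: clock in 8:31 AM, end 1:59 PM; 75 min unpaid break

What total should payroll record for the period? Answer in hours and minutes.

Mon: 8:28 AM–6:18 PM = 9 h 50 min
Tue: 9:55 AM–8:01 PM = 10 h 6 min; less 45 min break → 9 h 21 min
Wed: 5:59 AM–4:47 PM = 10 h 48 min; less 45 min break → 10 h 3 min
Thu: 7:41 AM–7:12 PM = 11 h 31 min
Fri: 8:31 AM–1:59 PM = 5 h 28 min; less 75 min break → 4 h 13 min
Total: 9 h 50 min + 9 h 21 min + 10 h 3 min + 11 h 31 min + 4 h 13 min = 44 h 58 min.

44 h 58 min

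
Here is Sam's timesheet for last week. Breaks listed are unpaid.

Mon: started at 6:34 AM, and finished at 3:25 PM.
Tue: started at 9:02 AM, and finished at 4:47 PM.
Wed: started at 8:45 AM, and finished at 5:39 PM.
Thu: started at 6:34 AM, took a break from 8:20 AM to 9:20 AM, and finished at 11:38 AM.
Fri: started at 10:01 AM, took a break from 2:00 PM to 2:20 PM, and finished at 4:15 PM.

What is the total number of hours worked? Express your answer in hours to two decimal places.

Mon: 6:34 AM–3:25 PM = 8 h 51 min
Tue: 9:02 AM–4:47 PM = 7 h 45 min
Wed: 8:45 AM–5:39 PM = 8 h 54 min
Thu: 6:34 AM–11:38 AM = 5 h 4 min; less 60 min break → 4 h 4 min
Fri: 10:01 AM–4:15 PM = 6 h 14 min; less 20 min break → 5 h 54 min
Total: 8 h 51 min + 7 h 45 min + 8 h 54 min + 4 h 4 min + 5 h 54 min = 35 h 28 min.

35.47 hours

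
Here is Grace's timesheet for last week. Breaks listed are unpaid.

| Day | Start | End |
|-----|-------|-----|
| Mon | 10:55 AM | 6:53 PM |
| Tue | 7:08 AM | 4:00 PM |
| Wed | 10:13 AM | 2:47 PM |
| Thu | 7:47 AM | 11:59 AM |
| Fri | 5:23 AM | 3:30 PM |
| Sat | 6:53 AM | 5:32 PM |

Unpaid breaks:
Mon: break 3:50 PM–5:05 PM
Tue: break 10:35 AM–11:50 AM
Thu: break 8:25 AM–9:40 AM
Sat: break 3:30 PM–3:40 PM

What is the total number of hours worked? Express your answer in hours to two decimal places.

Mon: 10:55 AM–6:53 PM = 7 h 58 min; less 75 min break → 6 h 43 min
Tue: 7:08 AM–4:00 PM = 8 h 52 min; less 75 min break → 7 h 37 min
Wed: 10:13 AM–2:47 PM = 4 h 34 min
Thu: 7:47 AM–11:59 AM = 4 h 12 min; less 75 min break → 2 h 57 min
Fri: 5:23 AM–3:30 PM = 10 h 7 min
Sat: 6:53 AM–5:32 PM = 10 h 39 min; less 10 min break → 10 h 29 min
Total: 6 h 43 min + 7 h 37 min + 4 h 34 min + 2 h 57 min + 10 h 7 min + 10 h 29 min = 42 h 27 min.

42.45 hours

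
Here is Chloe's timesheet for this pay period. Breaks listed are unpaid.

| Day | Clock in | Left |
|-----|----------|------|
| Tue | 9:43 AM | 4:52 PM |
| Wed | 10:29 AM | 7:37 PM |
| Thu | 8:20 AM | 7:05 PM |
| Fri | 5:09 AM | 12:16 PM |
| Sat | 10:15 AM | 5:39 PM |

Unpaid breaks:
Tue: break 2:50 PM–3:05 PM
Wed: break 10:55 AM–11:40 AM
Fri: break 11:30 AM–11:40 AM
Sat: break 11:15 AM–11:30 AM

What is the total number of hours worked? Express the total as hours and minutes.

Tue: 9:43 AM–4:52 PM = 7 h 9 min; less 15 min break → 6 h 54 min
Wed: 10:29 AM–7:37 PM = 9 h 8 min; less 45 min break → 8 h 23 min
Thu: 8:20 AM–7:05 PM = 10 h 45 min
Fri: 5:09 AM–12:16 PM = 7 h 7 min; less 10 min break → 6 h 57 min
Sat: 10:15 AM–5:39 PM = 7 h 24 min; less 15 min break → 7 h 9 min
Total: 6 h 54 min + 8 h 23 min + 10 h 45 min + 6 h 57 min + 7 h 9 min = 40 h 8 min.

40 h 8 min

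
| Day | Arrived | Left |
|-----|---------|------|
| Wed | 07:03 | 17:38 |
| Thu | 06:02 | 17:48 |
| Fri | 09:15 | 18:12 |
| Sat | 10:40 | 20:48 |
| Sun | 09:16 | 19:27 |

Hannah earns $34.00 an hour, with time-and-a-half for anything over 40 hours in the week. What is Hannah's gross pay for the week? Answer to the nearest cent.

$1952.45

Wed: 07:03–17:38 = 10 h 35 min
Thu: 06:02–17:48 = 11 h 46 min
Fri: 09:15–18:12 = 8 h 57 min
Sat: 10:40–20:48 = 10 h 8 min
Sun: 09:16–19:27 = 10 h 11 min
Total worked: 51 h 37 min = 3097 min.
Regular 40 h 0 min = 2400 min at $34.00/h; overtime 11 h 37 min = 697 min at $51.00/h.
Pay = (2400 × $34.00 + 697 × $51.00) ÷ 60 = $1952.45.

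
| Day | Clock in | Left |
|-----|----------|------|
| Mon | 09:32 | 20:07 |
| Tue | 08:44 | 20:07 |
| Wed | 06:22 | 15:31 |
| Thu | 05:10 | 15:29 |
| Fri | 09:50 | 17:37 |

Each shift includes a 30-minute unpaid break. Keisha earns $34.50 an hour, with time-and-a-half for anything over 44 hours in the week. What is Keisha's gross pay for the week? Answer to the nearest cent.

$1658.59

Mon: 09:32–20:07 = 10 h 35 min; less 30 min break → 10 h 5 min
Tue: 08:44–20:07 = 11 h 23 min; less 30 min break → 10 h 53 min
Wed: 06:22–15:31 = 9 h 9 min; less 30 min break → 8 h 39 min
Thu: 05:10–15:29 = 10 h 19 min; less 30 min break → 9 h 49 min
Fri: 09:50–17:37 = 7 h 47 min; less 30 min break → 7 h 17 min
Total worked: 46 h 43 min = 2803 min.
Regular 44 h 0 min = 2640 min at $34.50/h; overtime 2 h 43 min = 163 min at $51.75/h.
Pay = (2640 × $34.50 + 163 × $51.75) ÷ 60 = $1658.59.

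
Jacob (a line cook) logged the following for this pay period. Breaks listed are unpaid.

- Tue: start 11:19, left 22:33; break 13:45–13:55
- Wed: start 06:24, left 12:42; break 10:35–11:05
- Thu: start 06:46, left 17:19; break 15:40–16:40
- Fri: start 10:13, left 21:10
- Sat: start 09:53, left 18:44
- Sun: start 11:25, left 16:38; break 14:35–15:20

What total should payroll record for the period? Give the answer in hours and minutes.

Tue: 11:19–22:33 = 11 h 14 min; less 10 min break → 11 h 4 min
Wed: 06:24–12:42 = 6 h 18 min; less 30 min break → 5 h 48 min
Thu: 06:46–17:19 = 10 h 33 min; less 60 min break → 9 h 33 min
Fri: 10:13–21:10 = 10 h 57 min
Sat: 09:53–18:44 = 8 h 51 min
Sun: 11:25–16:38 = 5 h 13 min; less 45 min break → 4 h 28 min
Total: 11 h 4 min + 5 h 48 min + 9 h 33 min + 10 h 57 min + 8 h 51 min + 4 h 28 min = 50 h 41 min.

50 h 41 min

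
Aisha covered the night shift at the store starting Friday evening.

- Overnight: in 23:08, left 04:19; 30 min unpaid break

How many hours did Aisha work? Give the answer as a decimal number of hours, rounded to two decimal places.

4.68 hours

Overnight: 23:08 → midnight = 0 h 52 min; midnight → 04:19 = 4 h 19 min; span 5 h 11 min; less 30 min break → 4 h 41 min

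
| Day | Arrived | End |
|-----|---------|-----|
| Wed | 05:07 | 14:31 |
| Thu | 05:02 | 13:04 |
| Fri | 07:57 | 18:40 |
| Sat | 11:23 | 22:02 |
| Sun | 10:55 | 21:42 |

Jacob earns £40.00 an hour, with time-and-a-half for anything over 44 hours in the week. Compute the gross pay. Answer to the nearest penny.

Wed: 05:07–14:31 = 9 h 24 min
Thu: 05:02–13:04 = 8 h 2 min
Fri: 07:57–18:40 = 10 h 43 min
Sat: 11:23–22:02 = 10 h 39 min
Sun: 10:55–21:42 = 10 h 47 min
Total worked: 49 h 35 min = 2975 min.
Regular 44 h 0 min = 2640 min at £40.00/h; overtime 5 h 35 min = 335 min at £60.00/h.
Pay = (2640 × £40.00 + 335 × £60.00) ÷ 60 = £2095.00.

£2095.00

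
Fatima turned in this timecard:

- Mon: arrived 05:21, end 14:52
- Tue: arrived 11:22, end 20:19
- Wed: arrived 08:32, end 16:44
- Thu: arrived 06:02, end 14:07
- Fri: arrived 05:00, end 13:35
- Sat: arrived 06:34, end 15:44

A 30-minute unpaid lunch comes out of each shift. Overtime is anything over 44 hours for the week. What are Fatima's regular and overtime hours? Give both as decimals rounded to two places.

Mon: 05:21–14:52 = 9 h 31 min; less 30 min break → 9 h 1 min
Tue: 11:22–20:19 = 8 h 57 min; less 30 min break → 8 h 27 min
Wed: 08:32–16:44 = 8 h 12 min; less 30 min break → 7 h 42 min
Thu: 06:02–14:07 = 8 h 5 min; less 30 min break → 7 h 35 min
Fri: 05:00–13:35 = 8 h 35 min; less 30 min break → 8 h 5 min
Sat: 06:34–15:44 = 9 h 10 min; less 30 min break → 8 h 40 min
Total worked: 49 h 30 min = 49.50 h.
Threshold 44 h → overtime 5 h 30 min, regular 44 h 0 min.

Regular 44.00 hours, overtime 5.50 hours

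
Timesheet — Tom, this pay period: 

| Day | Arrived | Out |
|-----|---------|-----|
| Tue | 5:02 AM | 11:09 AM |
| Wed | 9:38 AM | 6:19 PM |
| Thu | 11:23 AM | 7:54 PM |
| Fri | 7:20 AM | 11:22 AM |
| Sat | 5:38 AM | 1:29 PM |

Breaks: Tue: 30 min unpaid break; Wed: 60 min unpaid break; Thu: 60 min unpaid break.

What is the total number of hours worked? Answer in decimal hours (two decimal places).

32.70 hours

Tue: 5:02 AM–11:09 AM = 6 h 7 min; less 30 min break → 5 h 37 min
Wed: 9:38 AM–6:19 PM = 8 h 41 min; less 60 min break → 7 h 41 min
Thu: 11:23 AM–7:54 PM = 8 h 31 min; less 60 min break → 7 h 31 min
Fri: 7:20 AM–11:22 AM = 4 h 2 min
Sat: 5:38 AM–1:29 PM = 7 h 51 min
Total: 5 h 37 min + 7 h 41 min + 7 h 31 min + 4 h 2 min + 7 h 51 min = 32 h 42 min.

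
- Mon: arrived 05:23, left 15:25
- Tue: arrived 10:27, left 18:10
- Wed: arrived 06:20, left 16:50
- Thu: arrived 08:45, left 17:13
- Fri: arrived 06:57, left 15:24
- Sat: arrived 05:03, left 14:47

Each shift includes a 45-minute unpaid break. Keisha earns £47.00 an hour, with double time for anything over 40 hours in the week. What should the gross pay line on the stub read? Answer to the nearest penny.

Mon: 05:23–15:25 = 10 h 2 min; less 45 min break → 9 h 17 min
Tue: 10:27–18:10 = 7 h 43 min; less 45 min break → 6 h 58 min
Wed: 06:20–16:50 = 10 h 30 min; less 45 min break → 9 h 45 min
Thu: 08:45–17:13 = 8 h 28 min; less 45 min break → 7 h 43 min
Fri: 06:57–15:24 = 8 h 27 min; less 45 min break → 7 h 42 min
Sat: 05:03–14:47 = 9 h 44 min; less 45 min break → 8 h 59 min
Total worked: 50 h 24 min = 3024 min.
Regular 40 h 0 min = 2400 min at £47.00/h; overtime 10 h 24 min = 624 min at £94.00/h.
Pay = (2400 × £47.00 + 624 × £94.00) ÷ 60 = £2857.60.

£2857.60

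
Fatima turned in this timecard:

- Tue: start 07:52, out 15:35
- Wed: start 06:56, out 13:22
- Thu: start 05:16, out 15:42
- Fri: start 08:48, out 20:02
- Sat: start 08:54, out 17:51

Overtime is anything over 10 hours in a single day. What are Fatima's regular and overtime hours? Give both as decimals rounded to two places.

Tue: 07:52–15:35 = 7 h 43 min
Wed: 06:56–13:22 = 6 h 26 min
Thu: 05:16–15:42 = 10 h 26 min
Fri: 08:48–20:02 = 11 h 14 min
Sat: 08:54–17:51 = 8 h 57 min
Tue reg 7 h 43 min / OT 0 h 0 min; Wed reg 6 h 26 min / OT 0 h 0 min; Thu reg 10 h 0 min / OT 0 h 26 min; Fri reg 10 h 0 min / OT 1 h 14 min; Sat reg 8 h 57 min / OT 0 h 0 min.
Totals: regular 43 h 6 min, overtime 1 h 40 min.

Regular 43.10 hours, overtime 1.67 hours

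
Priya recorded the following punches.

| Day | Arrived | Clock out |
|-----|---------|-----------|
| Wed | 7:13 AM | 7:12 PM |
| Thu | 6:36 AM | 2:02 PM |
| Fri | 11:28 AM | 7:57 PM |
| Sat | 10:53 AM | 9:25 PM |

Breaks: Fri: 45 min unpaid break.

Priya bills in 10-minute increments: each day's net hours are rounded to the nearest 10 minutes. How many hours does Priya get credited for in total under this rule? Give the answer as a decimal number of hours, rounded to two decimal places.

Wed: 7:13 AM–7:12 PM = 11 h 59 min → rounds to 12 h 0 min
Thu: 6:36 AM–2:02 PM = 7 h 26 min → rounds to 7 h 30 min
Fri: 11:28 AM–7:57 PM = 8 h 29 min − 45 min = 7 h 44 min → rounds to 7 h 40 min
Sat: 10:53 AM–9:25 PM = 10 h 32 min → rounds to 10 h 30 min
Total credited: 37 h 40 min.

37.67 hours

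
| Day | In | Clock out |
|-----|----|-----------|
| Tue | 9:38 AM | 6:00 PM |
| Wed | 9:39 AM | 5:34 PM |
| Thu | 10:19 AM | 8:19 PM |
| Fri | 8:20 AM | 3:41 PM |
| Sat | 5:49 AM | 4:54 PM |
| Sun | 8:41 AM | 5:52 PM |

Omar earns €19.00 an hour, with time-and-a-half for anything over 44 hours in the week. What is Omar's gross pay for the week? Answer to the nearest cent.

Tue: 9:38 AM–6:00 PM = 8 h 22 min
Wed: 9:39 AM–5:34 PM = 7 h 55 min
Thu: 10:19 AM–8:19 PM = 10 h 0 min
Fri: 8:20 AM–3:41 PM = 7 h 21 min
Sat: 5:49 AM–4:54 PM = 11 h 5 min
Sun: 8:41 AM–5:52 PM = 9 h 11 min
Total worked: 53 h 54 min = 3234 min.
Regular 44 h 0 min = 2640 min at €19.00/h; overtime 9 h 54 min = 594 min at €28.50/h.
Pay = (2640 × €19.00 + 594 × €28.50) ÷ 60 = €1118.15.

€1118.15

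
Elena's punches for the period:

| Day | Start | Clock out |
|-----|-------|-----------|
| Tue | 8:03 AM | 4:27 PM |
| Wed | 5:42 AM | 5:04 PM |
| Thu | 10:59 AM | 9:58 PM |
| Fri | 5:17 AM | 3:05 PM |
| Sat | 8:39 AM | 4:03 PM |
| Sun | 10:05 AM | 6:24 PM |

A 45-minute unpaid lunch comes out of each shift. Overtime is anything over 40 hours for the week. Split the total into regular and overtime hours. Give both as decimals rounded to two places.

Tue: 8:03 AM–4:27 PM = 8 h 24 min; less 45 min break → 7 h 39 min
Wed: 5:42 AM–5:04 PM = 11 h 22 min; less 45 min break → 10 h 37 min
Thu: 10:59 AM–9:58 PM = 10 h 59 min; less 45 min break → 10 h 14 min
Fri: 5:17 AM–3:05 PM = 9 h 48 min; less 45 min break → 9 h 3 min
Sat: 8:39 AM–4:03 PM = 7 h 24 min; less 45 min break → 6 h 39 min
Sun: 10:05 AM–6:24 PM = 8 h 19 min; less 45 min break → 7 h 34 min
Total worked: 51 h 46 min = 51.77 h.
Threshold 40 h → overtime 11 h 46 min, regular 40 h 0 min.

Regular 40.00 hours, overtime 11.77 hours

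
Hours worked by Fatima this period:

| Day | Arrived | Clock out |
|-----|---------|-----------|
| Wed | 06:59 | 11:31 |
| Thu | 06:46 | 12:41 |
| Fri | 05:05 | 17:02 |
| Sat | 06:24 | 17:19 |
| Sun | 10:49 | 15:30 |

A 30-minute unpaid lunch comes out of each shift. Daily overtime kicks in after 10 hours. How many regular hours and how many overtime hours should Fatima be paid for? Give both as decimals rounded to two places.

Wed: 06:59–11:31 = 4 h 32 min; less 30 min break → 4 h 2 min
Thu: 06:46–12:41 = 5 h 55 min; less 30 min break → 5 h 25 min
Fri: 05:05–17:02 = 11 h 57 min; less 30 min break → 11 h 27 min
Sat: 06:24–17:19 = 10 h 55 min; less 30 min break → 10 h 25 min
Sun: 10:49–15:30 = 4 h 41 min; less 30 min break → 4 h 11 min
Wed reg 4 h 2 min / OT 0 h 0 min; Thu reg 5 h 25 min / OT 0 h 0 min; Fri reg 10 h 0 min / OT 1 h 27 min; Sat reg 10 h 0 min / OT 0 h 25 min; Sun reg 4 h 11 min / OT 0 h 0 min.
Totals: regular 33 h 38 min, overtime 1 h 52 min.

Regular 33.63 hours, overtime 1.87 hours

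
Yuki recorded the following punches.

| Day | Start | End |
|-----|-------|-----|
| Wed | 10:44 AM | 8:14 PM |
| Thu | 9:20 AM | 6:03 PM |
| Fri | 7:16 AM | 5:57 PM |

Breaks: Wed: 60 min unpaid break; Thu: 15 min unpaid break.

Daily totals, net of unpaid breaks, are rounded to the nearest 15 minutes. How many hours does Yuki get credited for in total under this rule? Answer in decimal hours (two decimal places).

27.75 hours

Wed: 10:44 AM–8:14 PM = 9 h 30 min − 60 min = 8 h 30 min → rounds to 8 h 30 min
Thu: 9:20 AM–6:03 PM = 8 h 43 min − 15 min = 8 h 28 min → rounds to 8 h 30 min
Fri: 7:16 AM–5:57 PM = 10 h 41 min → rounds to 10 h 45 min
Total credited: 27 h 45 min.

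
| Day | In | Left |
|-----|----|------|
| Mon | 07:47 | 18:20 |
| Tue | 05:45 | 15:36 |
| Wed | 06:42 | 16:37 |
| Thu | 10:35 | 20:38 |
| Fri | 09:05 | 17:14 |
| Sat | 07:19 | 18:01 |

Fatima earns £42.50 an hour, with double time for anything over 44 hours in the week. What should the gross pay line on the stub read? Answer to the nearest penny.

Mon: 07:47–18:20 = 10 h 33 min
Tue: 05:45–15:36 = 9 h 51 min
Wed: 06:42–16:37 = 9 h 55 min
Thu: 10:35–20:38 = 10 h 3 min
Fri: 09:05–17:14 = 8 h 9 min
Sat: 07:19–18:01 = 10 h 42 min
Total worked: 59 h 13 min = 3553 min.
Regular 44 h 0 min = 2640 min at £42.50/h; overtime 15 h 13 min = 913 min at £85.00/h.
Pay = (2640 × £42.50 + 913 × £85.00) ÷ 60 = £3163.42.

£3163.42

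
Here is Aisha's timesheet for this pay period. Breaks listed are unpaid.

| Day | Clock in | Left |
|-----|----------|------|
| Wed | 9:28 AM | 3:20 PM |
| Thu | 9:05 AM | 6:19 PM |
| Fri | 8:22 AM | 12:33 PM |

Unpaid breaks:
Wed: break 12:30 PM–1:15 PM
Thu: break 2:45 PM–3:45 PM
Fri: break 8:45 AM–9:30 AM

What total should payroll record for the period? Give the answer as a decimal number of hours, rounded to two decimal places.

Wed: 9:28 AM–3:20 PM = 5 h 52 min; less 45 min break → 5 h 7 min
Thu: 9:05 AM–6:19 PM = 9 h 14 min; less 60 min break → 8 h 14 min
Fri: 8:22 AM–12:33 PM = 4 h 11 min; less 45 min break → 3 h 26 min
Total: 5 h 7 min + 8 h 14 min + 3 h 26 min = 16 h 47 min.

16.78 hours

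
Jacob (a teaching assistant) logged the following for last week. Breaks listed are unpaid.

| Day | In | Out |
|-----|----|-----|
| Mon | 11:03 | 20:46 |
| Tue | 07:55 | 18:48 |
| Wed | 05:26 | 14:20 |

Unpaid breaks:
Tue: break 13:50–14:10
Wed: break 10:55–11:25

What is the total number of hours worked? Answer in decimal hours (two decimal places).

Mon: 11:03–20:46 = 9 h 43 min
Tue: 07:55–18:48 = 10 h 53 min; less 20 min break → 10 h 33 min
Wed: 05:26–14:20 = 8 h 54 min; less 30 min break → 8 h 24 min
Total: 9 h 43 min + 10 h 33 min + 8 h 24 min = 28 h 40 min.

28.67 hours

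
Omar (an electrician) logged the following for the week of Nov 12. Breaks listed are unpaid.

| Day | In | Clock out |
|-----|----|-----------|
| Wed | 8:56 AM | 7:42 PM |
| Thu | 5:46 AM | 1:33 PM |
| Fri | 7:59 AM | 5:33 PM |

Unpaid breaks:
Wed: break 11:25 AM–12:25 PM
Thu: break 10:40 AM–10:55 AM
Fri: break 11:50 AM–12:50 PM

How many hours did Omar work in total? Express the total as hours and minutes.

Wed: 8:56 AM–7:42 PM = 10 h 46 min; less 60 min break → 9 h 46 min
Thu: 5:46 AM–1:33 PM = 7 h 47 min; less 15 min break → 7 h 32 min
Fri: 7:59 AM–5:33 PM = 9 h 34 min; less 60 min break → 8 h 34 min
Total: 9 h 46 min + 7 h 32 min + 8 h 34 min = 25 h 52 min.

25 h 52 min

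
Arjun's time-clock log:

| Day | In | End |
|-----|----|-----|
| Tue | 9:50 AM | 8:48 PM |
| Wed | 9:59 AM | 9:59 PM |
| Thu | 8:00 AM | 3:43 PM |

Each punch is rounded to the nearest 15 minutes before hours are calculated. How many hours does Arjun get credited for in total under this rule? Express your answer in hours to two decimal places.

30.75 hours

Tue: in 9:50 AM→9:45 AM, out 8:48 PM→8:45 PM; 11 h 0 min
Wed: in 9:59 AM→10:00 AM, out 9:59 PM→10:00 PM; 12 h 0 min
Thu: in 8:00 AM→8:00 AM, out 3:43 PM→3:45 PM; 7 h 45 min
Total credited: 30 h 45 min.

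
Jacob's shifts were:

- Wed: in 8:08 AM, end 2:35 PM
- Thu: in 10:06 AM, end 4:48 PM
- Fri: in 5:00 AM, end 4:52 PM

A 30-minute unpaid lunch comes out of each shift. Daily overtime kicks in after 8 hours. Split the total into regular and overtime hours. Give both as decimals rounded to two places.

Regular 20.15 hours, overtime 3.37 hours

Wed: 8:08 AM–2:35 PM = 6 h 27 min; less 30 min break → 5 h 57 min
Thu: 10:06 AM–4:48 PM = 6 h 42 min; less 30 min break → 6 h 12 min
Fri: 5:00 AM–4:52 PM = 11 h 52 min; less 30 min break → 11 h 22 min
Wed reg 5 h 57 min / OT 0 h 0 min; Thu reg 6 h 12 min / OT 0 h 0 min; Fri reg 8 h 0 min / OT 3 h 22 min.
Totals: regular 20 h 9 min, overtime 3 h 22 min.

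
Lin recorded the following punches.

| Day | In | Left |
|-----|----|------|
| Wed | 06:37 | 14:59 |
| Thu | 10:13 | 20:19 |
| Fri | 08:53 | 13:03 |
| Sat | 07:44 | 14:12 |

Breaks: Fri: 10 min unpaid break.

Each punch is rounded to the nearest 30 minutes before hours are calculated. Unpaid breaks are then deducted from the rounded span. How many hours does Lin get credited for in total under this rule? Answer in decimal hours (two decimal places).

29.33 hours

Wed: in 06:37→06:30, out 14:59→15:00; 8 h 30 min
Thu: in 10:13→10:00, out 20:19→20:30; 10 h 30 min
Fri: in 08:53→09:00, out 13:03→13:00; 4 h 0 min − 10 min = 3 h 50 min
Sat: in 07:44→07:30, out 14:12→14:00; 6 h 30 min
Total credited: 29 h 20 min.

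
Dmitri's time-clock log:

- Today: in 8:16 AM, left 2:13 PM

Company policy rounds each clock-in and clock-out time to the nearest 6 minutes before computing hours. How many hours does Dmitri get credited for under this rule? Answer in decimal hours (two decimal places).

5.90 hours

Today: in 8:16 AM→8:18 AM, out 2:13 PM→2:12 PM; 5 h 54 min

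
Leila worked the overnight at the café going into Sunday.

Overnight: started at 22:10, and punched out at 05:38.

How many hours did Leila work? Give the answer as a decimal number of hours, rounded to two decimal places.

Overnight: 22:10 → midnight = 1 h 50 min; midnight → 05:38 = 5 h 38 min; span 7 h 28 min

7.47 hours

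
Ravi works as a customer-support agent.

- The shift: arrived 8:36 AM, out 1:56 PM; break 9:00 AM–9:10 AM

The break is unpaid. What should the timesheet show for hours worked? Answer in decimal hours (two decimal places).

The shift: 8:36 AM–1:56 PM = 5 h 20 min; less 10 min break → 5 h 10 min

5.17 hours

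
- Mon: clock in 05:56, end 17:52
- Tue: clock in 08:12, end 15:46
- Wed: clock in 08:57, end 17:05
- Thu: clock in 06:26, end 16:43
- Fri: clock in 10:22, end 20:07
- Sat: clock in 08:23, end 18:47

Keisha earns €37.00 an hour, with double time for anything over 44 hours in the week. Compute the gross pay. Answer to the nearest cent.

€2668.93

Mon: 05:56–17:52 = 11 h 56 min
Tue: 08:12–15:46 = 7 h 34 min
Wed: 08:57–17:05 = 8 h 8 min
Thu: 06:26–16:43 = 10 h 17 min
Fri: 10:22–20:07 = 9 h 45 min
Sat: 08:23–18:47 = 10 h 24 min
Total worked: 58 h 4 min = 3484 min.
Regular 44 h 0 min = 2640 min at €37.00/h; overtime 14 h 4 min = 844 min at €74.00/h.
Pay = (2640 × €37.00 + 844 × €74.00) ÷ 60 = €2668.93.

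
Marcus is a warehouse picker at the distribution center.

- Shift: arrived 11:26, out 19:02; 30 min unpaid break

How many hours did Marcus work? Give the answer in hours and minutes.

7 h 6 min

Shift: 11:26–19:02 = 7 h 36 min; less 30 min break → 7 h 6 min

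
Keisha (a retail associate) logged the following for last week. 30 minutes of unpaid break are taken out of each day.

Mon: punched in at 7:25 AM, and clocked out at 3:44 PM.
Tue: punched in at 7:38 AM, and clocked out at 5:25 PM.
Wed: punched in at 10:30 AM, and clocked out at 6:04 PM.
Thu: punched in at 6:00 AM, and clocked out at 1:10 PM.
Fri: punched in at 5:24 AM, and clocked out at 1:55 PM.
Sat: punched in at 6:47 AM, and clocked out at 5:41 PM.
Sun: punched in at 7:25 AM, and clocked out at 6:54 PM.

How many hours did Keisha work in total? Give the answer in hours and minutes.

60 h 14 min

Mon: 7:25 AM–3:44 PM = 8 h 19 min; less 30 min break → 7 h 49 min
Tue: 7:38 AM–5:25 PM = 9 h 47 min; less 30 min break → 9 h 17 min
Wed: 10:30 AM–6:04 PM = 7 h 34 min; less 30 min break → 7 h 4 min
Thu: 6:00 AM–1:10 PM = 7 h 10 min; less 30 min break → 6 h 40 min
Fri: 5:24 AM–1:55 PM = 8 h 31 min; less 30 min break → 8 h 1 min
Sat: 6:47 AM–5:41 PM = 10 h 54 min; less 30 min break → 10 h 24 min
Sun: 7:25 AM–6:54 PM = 11 h 29 min; less 30 min break → 10 h 59 min
Total: 7 h 49 min + 9 h 17 min + 7 h 4 min + 6 h 40 min + 8 h 1 min + 10 h 24 min + 10 h 59 min = 60 h 14 min.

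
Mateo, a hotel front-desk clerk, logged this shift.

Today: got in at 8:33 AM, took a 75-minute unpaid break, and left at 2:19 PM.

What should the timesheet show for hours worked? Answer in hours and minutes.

Today: 8:33 AM–2:19 PM = 5 h 46 min; less 75 min break → 4 h 31 min

4 h 31 min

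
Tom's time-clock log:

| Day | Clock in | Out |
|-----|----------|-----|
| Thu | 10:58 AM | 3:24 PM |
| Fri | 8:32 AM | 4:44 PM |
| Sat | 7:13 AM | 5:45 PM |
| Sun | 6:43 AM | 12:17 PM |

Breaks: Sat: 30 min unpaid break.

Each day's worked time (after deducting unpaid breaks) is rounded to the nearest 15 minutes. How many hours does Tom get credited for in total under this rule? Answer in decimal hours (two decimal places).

Thu: 10:58 AM–3:24 PM = 4 h 26 min → rounds to 4 h 30 min
Fri: 8:32 AM–4:44 PM = 8 h 12 min → rounds to 8 h 15 min
Sat: 7:13 AM–5:45 PM = 10 h 32 min − 30 min = 10 h 2 min → rounds to 10 h 0 min
Sun: 6:43 AM–12:17 PM = 5 h 34 min → rounds to 5 h 30 min
Total credited: 28 h 15 min.

28.25 hours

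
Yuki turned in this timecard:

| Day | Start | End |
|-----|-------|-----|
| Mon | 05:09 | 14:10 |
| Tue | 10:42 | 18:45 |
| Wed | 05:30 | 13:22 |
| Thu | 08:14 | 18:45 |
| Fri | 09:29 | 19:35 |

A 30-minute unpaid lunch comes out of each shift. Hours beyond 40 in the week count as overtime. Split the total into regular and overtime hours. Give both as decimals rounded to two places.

Mon: 05:09–14:10 = 9 h 1 min; less 30 min break → 8 h 31 min
Tue: 10:42–18:45 = 8 h 3 min; less 30 min break → 7 h 33 min
Wed: 05:30–13:22 = 7 h 52 min; less 30 min break → 7 h 22 min
Thu: 08:14–18:45 = 10 h 31 min; less 30 min break → 10 h 1 min
Fri: 09:29–19:35 = 10 h 6 min; less 30 min break → 9 h 36 min
Total worked: 43 h 3 min = 43.05 h.
Threshold 40 h → overtime 3 h 3 min, regular 40 h 0 min.

Regular 40.00 hours, overtime 3.05 hours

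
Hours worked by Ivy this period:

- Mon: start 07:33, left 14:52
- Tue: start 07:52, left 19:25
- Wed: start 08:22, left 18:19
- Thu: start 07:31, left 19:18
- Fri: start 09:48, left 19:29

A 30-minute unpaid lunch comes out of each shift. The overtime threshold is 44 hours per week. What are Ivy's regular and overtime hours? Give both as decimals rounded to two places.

Mon: 07:33–14:52 = 7 h 19 min; less 30 min break → 6 h 49 min
Tue: 07:52–19:25 = 11 h 33 min; less 30 min break → 11 h 3 min
Wed: 08:22–18:19 = 9 h 57 min; less 30 min break → 9 h 27 min
Thu: 07:31–19:18 = 11 h 47 min; less 30 min break → 11 h 17 min
Fri: 09:48–19:29 = 9 h 41 min; less 30 min break → 9 h 11 min
Total worked: 47 h 47 min = 47.78 h.
Threshold 44 h → overtime 3 h 47 min, regular 44 h 0 min.

Regular 44.00 hours, overtime 3.78 hours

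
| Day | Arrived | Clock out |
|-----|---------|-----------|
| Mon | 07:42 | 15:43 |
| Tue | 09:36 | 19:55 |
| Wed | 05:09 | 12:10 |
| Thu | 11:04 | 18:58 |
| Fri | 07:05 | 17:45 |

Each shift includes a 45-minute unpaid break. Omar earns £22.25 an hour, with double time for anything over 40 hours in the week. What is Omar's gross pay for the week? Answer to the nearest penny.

£897.42

Mon: 07:42–15:43 = 8 h 1 min; less 45 min break → 7 h 16 min
Tue: 09:36–19:55 = 10 h 19 min; less 45 min break → 9 h 34 min
Wed: 05:09–12:10 = 7 h 1 min; less 45 min break → 6 h 16 min
Thu: 11:04–18:58 = 7 h 54 min; less 45 min break → 7 h 9 min
Fri: 07:05–17:45 = 10 h 40 min; less 45 min break → 9 h 55 min
Total worked: 40 h 10 min = 2410 min.
Regular 40 h 0 min = 2400 min at £22.25/h; overtime 0 h 10 min = 10 min at £44.50/h.
Pay = (2400 × £22.25 + 10 × £44.50) ÷ 60 = £897.42.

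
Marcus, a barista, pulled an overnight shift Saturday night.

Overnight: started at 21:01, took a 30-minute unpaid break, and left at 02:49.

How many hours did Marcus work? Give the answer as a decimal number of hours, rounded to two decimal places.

Overnight: 21:01 → midnight = 2 h 59 min; midnight → 02:49 = 2 h 49 min; span 5 h 48 min; less 30 min break → 5 h 18 min

5.30 hours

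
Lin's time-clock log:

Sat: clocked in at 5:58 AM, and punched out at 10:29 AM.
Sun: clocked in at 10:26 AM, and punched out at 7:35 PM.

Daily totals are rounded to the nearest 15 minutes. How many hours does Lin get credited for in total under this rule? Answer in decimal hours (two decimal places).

Sat: 5:58 AM–10:29 AM = 4 h 31 min → rounds to 4 h 30 min
Sun: 10:26 AM–7:35 PM = 9 h 9 min → rounds to 9 h 15 min
Total credited: 13 h 45 min.

13.75 hours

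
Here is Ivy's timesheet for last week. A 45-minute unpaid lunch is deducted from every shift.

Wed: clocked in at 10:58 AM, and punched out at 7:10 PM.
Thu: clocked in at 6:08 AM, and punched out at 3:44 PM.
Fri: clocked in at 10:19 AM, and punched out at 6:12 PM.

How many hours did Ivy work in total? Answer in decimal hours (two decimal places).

23.43 hours

Wed: 10:58 AM–7:10 PM = 8 h 12 min; less 45 min break → 7 h 27 min
Thu: 6:08 AM–3:44 PM = 9 h 36 min; less 45 min break → 8 h 51 min
Fri: 10:19 AM–6:12 PM = 7 h 53 min; less 45 min break → 7 h 8 min
Total: 7 h 27 min + 8 h 51 min + 7 h 8 min = 23 h 26 min.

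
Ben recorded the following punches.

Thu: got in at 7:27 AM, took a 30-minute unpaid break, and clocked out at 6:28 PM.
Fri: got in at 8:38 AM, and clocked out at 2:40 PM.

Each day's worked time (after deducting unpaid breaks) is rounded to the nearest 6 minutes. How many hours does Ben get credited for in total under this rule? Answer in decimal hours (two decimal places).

16.50 hours

Thu: 7:27 AM–6:28 PM = 11 h 1 min − 30 min = 10 h 31 min → rounds to 10 h 30 min
Fri: 8:38 AM–2:40 PM = 6 h 2 min → rounds to 6 h 0 min
Total credited: 16 h 30 min.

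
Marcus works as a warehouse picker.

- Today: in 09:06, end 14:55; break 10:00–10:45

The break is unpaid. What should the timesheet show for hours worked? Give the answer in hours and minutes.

Today: 09:06–14:55 = 5 h 49 min; less 45 min break → 5 h 4 min

5 h 4 min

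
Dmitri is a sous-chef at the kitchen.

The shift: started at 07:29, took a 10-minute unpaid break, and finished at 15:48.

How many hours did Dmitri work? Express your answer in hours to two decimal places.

The shift: 07:29–15:48 = 8 h 19 min; less 10 min break → 8 h 9 min

8.15 hours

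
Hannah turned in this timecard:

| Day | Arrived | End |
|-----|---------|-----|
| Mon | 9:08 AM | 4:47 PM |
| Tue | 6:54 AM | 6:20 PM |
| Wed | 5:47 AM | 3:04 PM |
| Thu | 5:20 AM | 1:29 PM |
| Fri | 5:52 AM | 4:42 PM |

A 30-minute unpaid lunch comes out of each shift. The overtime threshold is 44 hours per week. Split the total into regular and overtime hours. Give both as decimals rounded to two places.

Mon: 9:08 AM–4:47 PM = 7 h 39 min; less 30 min break → 7 h 9 min
Tue: 6:54 AM–6:20 PM = 11 h 26 min; less 30 min break → 10 h 56 min
Wed: 5:47 AM–3:04 PM = 9 h 17 min; less 30 min break → 8 h 47 min
Thu: 5:20 AM–1:29 PM = 8 h 9 min; less 30 min break → 7 h 39 min
Fri: 5:52 AM–4:42 PM = 10 h 50 min; less 30 min break → 10 h 20 min
Total worked: 44 h 51 min = 44.85 h.
Threshold 44 h → overtime 0 h 51 min, regular 44 h 0 min.

Regular 44.00 hours, overtime 0.85 hours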